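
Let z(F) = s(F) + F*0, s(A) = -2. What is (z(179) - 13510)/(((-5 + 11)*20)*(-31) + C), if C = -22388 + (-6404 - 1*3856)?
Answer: 1689/4546 ≈ 0.37154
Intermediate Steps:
z(F) = -2 (z(F) = -2 + F*0 = -2 + 0 = -2)
C = -32648 (C = -22388 + (-6404 - 3856) = -22388 - 10260 = -32648)
(z(179) - 13510)/(((-5 + 11)*20)*(-31) + C) = (-2 - 13510)/(((-5 + 11)*20)*(-31) - 32648) = -13512/((6*20)*(-31) - 32648) = -13512/(120*(-31) - 32648) = -13512/(-3720 - 32648) = -13512/(-36368) = -13512*(-1/36368) = 1689/4546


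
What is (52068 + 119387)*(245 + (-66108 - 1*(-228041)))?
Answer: 27806228990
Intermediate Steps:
(52068 + 119387)*(245 + (-66108 - 1*(-228041))) = 171455*(245 + (-66108 + 228041)) = 171455*(245 + 161933) = 171455*162178 = 27806228990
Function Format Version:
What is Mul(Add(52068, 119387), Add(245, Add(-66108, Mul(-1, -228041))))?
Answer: 27806228990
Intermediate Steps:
Mul(Add(52068, 119387), Add(245, Add(-66108, Mul(-1, -228041)))) = Mul(171455, Add(245, Add(-66108, 228041))) = Mul(171455, Add(245, 161933)) = Mul(171455, 162178) = 27806228990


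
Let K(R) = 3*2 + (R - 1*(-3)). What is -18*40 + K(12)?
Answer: -699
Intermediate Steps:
K(R) = 9 + R (K(R) = 6 + (R + 3) = 6 + (3 + R) = 9 + R)
-18*40 + K(12) = -18*40 + (9 + 12) = -720 + 21 = -699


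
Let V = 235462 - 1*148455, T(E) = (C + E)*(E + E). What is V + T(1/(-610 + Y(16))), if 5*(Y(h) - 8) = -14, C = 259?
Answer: 397817145961/4572288 ≈ 87006.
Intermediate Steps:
Y(h) = 26/5 (Y(h) = 8 + (⅕)*(-14) = 8 - 14/5 = 26/5)
T(E) = 2*E*(259 + E) (T(E) = (259 + E)*(E + E) = (259 + E)*(2*E) = 2*E*(259 + E))
V = 87007 (V = 235462 - 148455 = 87007)
V + T(1/(-610 + Y(16))) = 87007 + 2*(259 + 1/(-610 + 26/5))/(-610 + 26/5) = 87007 + 2*(259 + 1/(-3024/5))/(-3024/5) = 87007 + 2*(-5/3024)*(259 - 5/3024) = 87007 + 2*(-5/3024)*(783211/3024) = 87007 - 3916055/4572288 = 397817145961/4572288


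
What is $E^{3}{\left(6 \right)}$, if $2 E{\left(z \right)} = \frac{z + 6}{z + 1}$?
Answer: $\frac{216}{343} \approx 0.62974$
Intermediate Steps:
$E{\left(z \right)} = \frac{6 + z}{2 \left(1 + z\right)}$ ($E{\left(z \right)} = \frac{\left(z + 6\right) \frac{1}{z + 1}}{2} = \frac{\left(6 + z\right) \frac{1}{1 + z}}{2} = \frac{\frac{1}{1 + z} \left(6 + z\right)}{2} = \frac{6 + z}{2 \left(1 + z\right)}$)
$E^{3}{\left(6 \right)} = \left(\frac{6 + 6}{2 \left(1 + 6\right)}\right)^{3} = \left(\frac{1}{2} \cdot \frac{1}{7} \cdot 12\right)^{3} = \left(\frac{6}{7}\right)^{3} = \frac{216}{343}$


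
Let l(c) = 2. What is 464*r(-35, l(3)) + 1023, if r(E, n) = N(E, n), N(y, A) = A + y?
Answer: -14289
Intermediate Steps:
r(E, n) = E + n (r(E, n) = n + E = E + n)
464*r(-35, l(3)) + 1023 = 464*(-35 + 2) + 1023 = 464*(-33) + 1023 = -15312 + 1023 = -14289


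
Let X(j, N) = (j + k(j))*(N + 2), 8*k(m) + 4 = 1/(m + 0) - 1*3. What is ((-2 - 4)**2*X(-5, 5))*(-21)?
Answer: 156114/5 ≈ 31223.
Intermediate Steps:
k(m) = -7/8 + 1/(8*m) (k(m) = -1/2 + (1/(m + 0) - 1*3)/8 = -1/2 + (1/m - 3)/8 = -1/2 + (-3 + 1/m)/8 = -1/2 + (-3/8 + 1/(8*m)) = -7/8 + 1/(8*m))
X(j, N) = (2 + N)*(j + (1 - 7*j)/(8*j)) (X(j, N) = (j + (1 - 7*j)/(8*j))*(N + 2) = (j + (1 - 7*j)/(8*j))*(2 + N) = (2 + N)*(j + (1 - 7*j)/(8*j)))
((-2 - 4)**2*X(-5, 5))*(-21) = ((-2 - 4)**2*((1/8)*(2 - 14*(-5) - 1*5*(-1 + 7*(-5)) + 8*(-5)**2*(2 + 5))/(-5)))*(-21) = ((-6)**2*((1/8)*(-1/5)*(2 + 70 - 1*5*(-1 - 35) + 8*25*7)))*(-21) = (36*((1/8)*(-1/5)*(2 + 70 - 1*5*(-36) + 1400)))*(-21) = (36*((1/8)*(-1/5)*(2 + 70 + 180 + 1400)))*(-21) = (36*((1/8)*(-1/5)*1652))*(-21) = (36*(-413/10))*(-21) = -7434/5*(-21) = 156114/5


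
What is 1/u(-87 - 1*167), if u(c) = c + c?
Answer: -1/508 ≈ -0.0019685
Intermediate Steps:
u(c) = 2*c
1/u(-87 - 1*167) = 1/(2*(-87 - 1*167)) = 1/(2*(-87 - 167)) = 1/(2*(-254)) = 1/(-508) = -1/508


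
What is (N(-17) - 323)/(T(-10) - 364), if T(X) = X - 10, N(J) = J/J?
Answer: 161/192 ≈ 0.83854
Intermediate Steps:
N(J) = 1
T(X) = -10 + X
(N(-17) - 323)/(T(-10) - 364) = (1 - 323)/((-10 - 10) - 364) = -322/(-20 - 364) = -322/(-384) = -322*(-1/384) = 161/192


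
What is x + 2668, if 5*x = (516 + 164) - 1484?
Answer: 12536/5 ≈ 2507.2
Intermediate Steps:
x = -804/5 (x = ((516 + 164) - 1484)/5 = (680 - 1484)/5 = (1/5)*(-804) = -804/5 ≈ -160.80)
x + 2668 = -804/5 + 2668 = 12536/5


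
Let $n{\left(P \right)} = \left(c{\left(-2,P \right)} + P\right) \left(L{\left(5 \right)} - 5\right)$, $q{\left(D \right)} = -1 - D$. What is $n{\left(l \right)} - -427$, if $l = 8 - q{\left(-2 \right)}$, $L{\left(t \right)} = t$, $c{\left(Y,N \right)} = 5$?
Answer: $427$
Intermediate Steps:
$l = 7$ ($l = 8 - \left(-1 - -2\right) = 8 - \left(-1 + 2\right) = 8 - 1 = 7$)
$n{\left(P \right)} = 0$ ($n{\left(P \right)} = \left(5 + P\right) \left(5 - 5\right) = \left(5 + P\right) 0 = 0$)
$n{\left(l \right)} - -427 = 0 - -427 = 0 + 427 = 427$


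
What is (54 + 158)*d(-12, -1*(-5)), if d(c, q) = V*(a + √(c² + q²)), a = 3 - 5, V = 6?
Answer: 13992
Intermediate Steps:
a = -2
d(c, q) = -12 + 6*√(c² + q²) (d(c, q) = 6*(-2 + √(c² + q²)) = -12 + 6*√(c² + q²))
(54 + 158)*d(-12, -1*(-5)) = (54 + 158)*(-12 + 6*√((-12)² + (-1*(-5))²)) = 212*(-12 + 6*√(144 + 5²)) = 212*(-12 + 6*√(144 + 25)) = 212*(-12 + 6*√169) = 212*(-12 + 6*13) = 212*(-12 + 78) = 212*66 = 13992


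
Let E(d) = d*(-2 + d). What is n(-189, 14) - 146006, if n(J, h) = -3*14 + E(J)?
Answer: -109949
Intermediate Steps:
n(J, h) = -42 + J*(-2 + J) (n(J, h) = -3*14 + J*(-2 + J) = -42 + J*(-2 + J))
n(-189, 14) - 146006 = (-42 - 189*(-2 - 189)) - 146006 = (-42 - 189*(-191)) - 146006 = (-42 + 36099) - 146006 = 36057 - 146006 = -109949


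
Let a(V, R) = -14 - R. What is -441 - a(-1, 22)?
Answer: -405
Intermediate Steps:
-441 - a(-1, 22) = -441 - (-14 - 1*22) = -441 - (-14 - 22) = -441 - 1*(-36) = -441 + 36 = -405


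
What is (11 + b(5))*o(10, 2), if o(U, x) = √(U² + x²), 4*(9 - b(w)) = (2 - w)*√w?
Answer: √26*(80 + 3*√5)/2 ≈ 221.06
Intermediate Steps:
b(w) = 9 - √w*(2 - w)/4 (b(w) = 9 - (2 - w)*√w/4 = 9 - √w*(2 - w)/4)
(11 + b(5))*o(10, 2) = (11 + (9 - √5/2 + 5^(3/2)/4))*√(10² + 2²) = (11 + (9 - √5/2 + (5*√5)/4))*√(100 + 4) = (11 + (9 - √5/2 + 5*√5/4))*√104 = (11 + (9 + 3*√5/4))*(2*√26) = (20 + 3*√5/4)*(2*√26) = 2*√26*(20 + 3*√5/4)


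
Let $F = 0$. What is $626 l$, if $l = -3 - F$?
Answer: $-1878$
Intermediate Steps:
$l = -3$ ($l = -3 - 0 = -3 + 0 = -3$)
$626 l = 626 \left(-3\right) = -1878$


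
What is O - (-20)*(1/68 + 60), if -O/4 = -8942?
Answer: 628461/17 ≈ 36968.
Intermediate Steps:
O = 35768 (O = -4*(-8942) = 35768)
O - (-20)*(1/68 + 60) = 35768 - (-20)*(1/68 + 60) = 35768 - (-20)*4081/68 = 35768 - 1*(-20405/17) = 35768 + 20405/17 = 628461/17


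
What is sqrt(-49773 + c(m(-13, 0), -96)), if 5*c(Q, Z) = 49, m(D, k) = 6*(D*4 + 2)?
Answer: 4*I*sqrt(77755)/5 ≈ 223.08*I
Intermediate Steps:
m(D, k) = 12 + 24*D (m(D, k) = 6*(4*D + 2) = 6*(2 + 4*D) = 12 + 24*D)
c(Q, Z) = 49/5 (c(Q, Z) = (1/5)*49 = 49/5)
sqrt(-49773 + c(m(-13, 0), -96)) = sqrt(-49773 + 49/5) = sqrt(-248816/5) = 4*I*sqrt(77755)/5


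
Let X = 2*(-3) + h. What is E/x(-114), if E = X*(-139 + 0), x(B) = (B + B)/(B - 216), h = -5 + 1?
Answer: 38225/19 ≈ 2011.8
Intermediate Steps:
h = -4
X = -10 (X = 2*(-3) - 4 = -6 - 4 = -10)
x(B) = 2*B/(-216 + B) (x(B) = (2*B)/(-216 + B) = 2*B/(-216 + B))
E = 1390 (E = -10*(-139 + 0) = -10*(-139) = 1390)
E/x(-114) = 1390/((2*(-114)/(-216 - 114))) = 1390/((2*(-114)/(-330))) = 1390/((2*(-114)*(-1/330))) = 1390/(38/55) = 1390*(55/38) = 38225/19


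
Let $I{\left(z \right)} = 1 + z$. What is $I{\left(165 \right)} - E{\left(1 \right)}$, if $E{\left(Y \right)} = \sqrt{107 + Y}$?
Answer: $166 - 6 \sqrt{3} \approx 155.61$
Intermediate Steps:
$I{\left(165 \right)} - E{\left(1 \right)} = \left(1 + 165\right) - \sqrt{107 + 1} = 166 - \sqrt{108} = 166 - 6 \sqrt{3}$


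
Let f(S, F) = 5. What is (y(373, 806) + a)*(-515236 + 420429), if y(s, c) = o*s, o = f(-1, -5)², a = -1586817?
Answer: 149557284044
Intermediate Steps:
o = 25 (o = 5² = 25)
y(s, c) = 25*s
(y(373, 806) + a)*(-515236 + 420429) = (25*373 - 1586817)*(-515236 + 420429) = (9325 - 1586817)*(-94807) = -1577492*(-94807) = 149557284044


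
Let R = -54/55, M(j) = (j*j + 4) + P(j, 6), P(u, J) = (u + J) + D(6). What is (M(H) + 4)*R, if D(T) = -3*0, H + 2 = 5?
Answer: -1404/55 ≈ -25.527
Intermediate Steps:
H = 3 (H = -2 + 5 = 3)
D(T) = 0
P(u, J) = J + u (P(u, J) = (u + J) + 0 = (J + u) + 0 = J + u)
M(j) = 10 + j + j² (M(j) = (j*j + 4) + (6 + j) = (j² + 4) + (6 + j) = (4 + j²) + (6 + j) = 10 + j + j²)
R = -54/55 (R = -54*1/55 = -54/55 ≈ -0.98182)
(M(H) + 4)*R = ((10 + 3 + 3²) + 4)*(-54/55) = ((10 + 3 + 9) + 4)*(-54/55) = (22 + 4)*(-54/55) = 26*(-54/55) = -1404/55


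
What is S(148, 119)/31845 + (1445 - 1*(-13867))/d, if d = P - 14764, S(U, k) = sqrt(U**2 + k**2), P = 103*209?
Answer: 15312/6763 + sqrt(36065)/31845 ≈ 2.2700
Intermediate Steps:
P = 21527
d = 6763 (d = 21527 - 14764 = 6763)
S(148, 119)/31845 + (1445 - 1*(-13867))/d = sqrt(148**2 + 119**2)/31845 + (1445 - 1*(-13867))/6763 = sqrt(21904 + 14161)*(1/31845) + (1445 + 13867)*(1/6763) = sqrt(36065)*(1/31845) + 15312*(1/6763) = sqrt(36065)/31845 + 15312/6763 = 15312/6763 + sqrt(36065)/31845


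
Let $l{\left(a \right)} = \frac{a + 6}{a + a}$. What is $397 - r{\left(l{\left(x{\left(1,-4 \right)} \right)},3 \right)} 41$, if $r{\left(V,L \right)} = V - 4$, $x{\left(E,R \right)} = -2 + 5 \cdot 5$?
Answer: $\frac{24617}{46} \approx 535.15$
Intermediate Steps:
$x{\left(E,R \right)} = 23$ ($x{\left(E,R \right)} = -2 + 25 = 23$)
$l{\left(a \right)} = \frac{6 + a}{2 a}$
$r{\left(V,L \right)} = -4 + V$ ($r{\left(V,L \right)} = V - 4 = -4 + V$)
$397 - r{\left(l{\left(x{\left(1,-4 \right)} \right)},3 \right)} 41 = 397 - \left(-4 + \frac{6 + 23}{2 \cdot 23}\right) 41 = 397 - \left(-4 + \frac{1}{2} \cdot \frac{1}{23} \cdot 29\right) 41 = 397 - \left(-4 + \frac{29}{46}\right) 41 = 397 - \left(- \frac{155}{46}\right) 41 = 397 - - \frac{6355}{46} = 397 + \frac{6355}{46} = \frac{24617}{46}$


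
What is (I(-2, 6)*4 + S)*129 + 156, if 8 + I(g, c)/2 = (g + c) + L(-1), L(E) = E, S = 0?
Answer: -5004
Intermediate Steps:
I(g, c) = -18 + 2*c + 2*g (I(g, c) = -16 + 2*((g + c) - 1) = -16 + 2*((c + g) - 1) = -16 + 2*(-1 + c + g) = -16 + (-2 + 2*c + 2*g) = -18 + 2*c + 2*g)
(I(-2, 6)*4 + S)*129 + 156 = ((-18 + 2*6 + 2*(-2))*4 + 0)*129 + 156 = ((-18 + 12 - 4)*4 + 0)*129 + 156 = (-10*4 + 0)*129 + 156 = (-40 + 0)*129 + 156 = -40*129 + 156 = -5160 + 156 = -5004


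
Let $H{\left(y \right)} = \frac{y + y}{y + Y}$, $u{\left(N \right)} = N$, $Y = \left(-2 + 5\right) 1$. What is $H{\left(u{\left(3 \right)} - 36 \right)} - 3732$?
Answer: $- \frac{18649}{5} \approx -3729.8$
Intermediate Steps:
$Y = 3$ ($Y = 3 \cdot 1 = 3$)
$H{\left(y \right)} = \frac{2 y}{3 + y}$ ($H{\left(y \right)} = \frac{y + y}{y + 3} = \frac{2 y}{3 + y}$)
$H{\left(u{\left(3 \right)} - 36 \right)} - 3732 = \frac{2 \left(3 - 36\right)}{3 + \left(3 - 36\right)} - 3732 = 2 \left(-33\right) \frac{1}{3 - 33} - 3732 = 2 \left(-33\right) \frac{1}{-30} - 3732 = 2 \left(-33\right) \left(- \frac{1}{30}\right) - 3732 = \frac{11}{5} - 3732 = - \frac{18649}{5}$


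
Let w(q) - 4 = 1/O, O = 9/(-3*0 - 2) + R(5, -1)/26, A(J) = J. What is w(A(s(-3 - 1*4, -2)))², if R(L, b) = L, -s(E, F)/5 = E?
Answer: 44521/3136 ≈ 14.197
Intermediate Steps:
s(E, F) = -5*E
O = -56/13 (O = 9/(-3*0 - 2) + 5/26 = 9/(0 - 2) + 5*(1/26) = 9/(-2) + 5/26 = 9*(-½) + 5/26 = -9/2 + 5/26 = -56/13 ≈ -4.3077)
w(q) = 211/56 (w(q) = 4 + 1/(-56/13) = 4 - 13/56 = 211/56)
w(A(s(-3 - 1*4, -2)))² = (211/56)² = 44521/3136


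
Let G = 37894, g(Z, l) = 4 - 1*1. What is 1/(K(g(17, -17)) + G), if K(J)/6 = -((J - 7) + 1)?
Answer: 1/37912 ≈ 2.6377e-5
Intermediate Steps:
g(Z, l) = 3 (g(Z, l) = 4 - 1 = 3)
K(J) = 36 - 6*J (K(J) = 6*(-((J - 7) + 1)) = 6*(-((-7 + J) + 1)) = 6*(-(-6 + J)) = 6*(6 - J) = 36 - 6*J)
1/(K(g(17, -17)) + G) = 1/((36 - 6*3) + 37894) = 1/((36 - 18) + 37894) = 1/(18 + 37894) = 1/37912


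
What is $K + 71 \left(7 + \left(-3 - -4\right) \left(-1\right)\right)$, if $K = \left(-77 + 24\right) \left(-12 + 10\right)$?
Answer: $532$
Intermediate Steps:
$K = 106$ ($K = \left(-53\right) \left(-2\right) = 106$)
$K + 71 \left(7 + \left(-3 - -4\right) \left(-1\right)\right) = 106 + 71 \left(7 + \left(-3 - -4\right) \left(-1\right)\right) = 106 + 71 \left(7 + \left(-3 + 4\right) \left(-1\right)\right) = 106 + 71 \left(7 + 1 \left(-1\right)\right) = 106 + 71 \left(7 - 1\right) = 106 + 71 \cdot 6 = 106 + 426 = 532$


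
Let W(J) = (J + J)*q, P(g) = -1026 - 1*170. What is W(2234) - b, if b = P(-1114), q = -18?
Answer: -79228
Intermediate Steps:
P(g) = -1196 (P(g) = -1026 - 170 = -1196)
b = -1196
W(J) = -36*J (W(J) = (J + J)*(-18) = (2*J)*(-18) = -36*J)
W(2234) - b = -36*2234 - 1*(-1196) = -80424 + 1196 = -79228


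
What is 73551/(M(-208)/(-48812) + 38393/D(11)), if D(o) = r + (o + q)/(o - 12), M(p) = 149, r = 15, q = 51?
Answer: -168738056364/1874046119 ≈ -90.039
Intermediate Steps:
D(o) = 15 + (51 + o)/(-12 + o) (D(o) = 15 + (o + 51)/(o - 12) = 15 + (51 + o)/(-12 + o))
73551/(M(-208)/(-48812) + 38393/D(11)) = 73551/(149/(-48812) + 38393/(((-129 + 16*11)/(-12 + 11)))) = 73551/(149*(-1/48812) + 38393/(((-129 + 176)/(-1)))) = 73551/(-149/48812 + 38393/((-1*47))) = 73551/(-149/48812 + 38393/(-47)) = 73551/(-149/48812 + 38393*(-1/47)) = 73551/(-149/48812 - 38393/47) = 73551/(-1874046119/2294164) = 73551*(-2294164/1874046119) = -168738056364/1874046119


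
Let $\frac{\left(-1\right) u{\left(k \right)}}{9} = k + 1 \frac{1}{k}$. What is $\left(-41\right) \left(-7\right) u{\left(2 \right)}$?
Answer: $- \frac{12915}{2} \approx -6457.5$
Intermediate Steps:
$u{\left(k \right)} = - 9 k - \frac{9}{k}$ ($u{\left(k \right)} = - 9 \left(k + 1 \frac{1}{k}\right) = - 9 \left(k + \frac{1}{k}\right) = - 9 k - \frac{9}{k}$)
$\left(-41\right) \left(-7\right) u{\left(2 \right)} = \left(-41\right) \left(-7\right) \left(\left(-9\right) 2 - \frac{9}{2}\right) = 287 \left(-18 - \frac{9}{2}\right) = 287 \left(- \frac{45}{2}\right) = - \frac{12915}{2}$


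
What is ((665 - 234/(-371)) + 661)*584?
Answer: 287433120/371 ≈ 7.7475e+5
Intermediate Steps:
((665 - 234/(-371)) + 661)*584 = ((665 - 234*(-1/371)) + 661)*584 = ((665 + 234/371) + 661)*584 = (246949/371 + 661)*584 = (492180/371)*584 = 287433120/371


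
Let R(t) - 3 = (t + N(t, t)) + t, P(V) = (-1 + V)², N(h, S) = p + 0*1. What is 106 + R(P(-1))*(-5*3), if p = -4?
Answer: 1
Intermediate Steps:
N(h, S) = -4 (N(h, S) = -4 + 0*1 = -4 + 0 = -4)
R(t) = -1 + 2*t (R(t) = 3 + ((t - 4) + t) = 3 + ((-4 + t) + t) = 3 + (-4 + 2*t) = -1 + 2*t)
106 + R(P(-1))*(-5*3) = 106 + (-1 + 2*(-1 - 1)²)*(-5*3) = 106 + (-1 + 2*(-2)²)*(-15) = 106 + (-1 + 2*4)*(-15) = 106 + (-1 + 8)*(-15) = 106 + 7*(-15) = 106 - 105 = 1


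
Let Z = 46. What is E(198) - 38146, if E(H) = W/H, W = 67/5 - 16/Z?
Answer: -868582919/22770 ≈ -38146.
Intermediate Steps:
W = 1501/115 (W = 67/5 - 16/46 = 67*(1/5) - 16*1/46 = 67/5 - 8/23 = 1501/115 ≈ 13.052)
E(H) = 1501/(115*H)
E(198) - 38146 = (1501/115)/198 - 38146 = (1501/115)*(1/198) - 38146 = 1501/22770 - 38146 = -868582919/22770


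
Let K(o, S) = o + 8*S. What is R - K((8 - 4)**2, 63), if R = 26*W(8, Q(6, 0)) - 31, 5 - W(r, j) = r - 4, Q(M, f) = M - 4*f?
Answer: -525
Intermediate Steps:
W(r, j) = 9 - r (W(r, j) = 5 - (r - 4) = 5 - (-4 + r) = 5 + (4 - r) = 9 - r)
R = -5 (R = 26*(9 - 1*8) - 31 = 26*(9 - 8) - 31 = 26*1 - 31 = 26 - 31 = -5)
R - K((8 - 4)**2, 63) = -5 - ((8 - 4)**2 + 8*63) = -5 - (4**2 + 504) = -5 - (16 + 504) = -5 - 1*520 = -5 - 520 = -525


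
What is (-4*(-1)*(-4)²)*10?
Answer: 640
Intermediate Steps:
(-4*(-1)*(-4)²)*10 = (4*16)*10 = 64*10 = 640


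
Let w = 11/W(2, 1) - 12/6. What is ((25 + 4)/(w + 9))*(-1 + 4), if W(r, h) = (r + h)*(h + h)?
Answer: 522/53 ≈ 9.8491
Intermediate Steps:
W(r, h) = 2*h*(h + r) (W(r, h) = (h + r)*(2*h) = 2*h*(h + r))
w = -1/6 (w = 11/((2*1*(1 + 2))) - 12/6 = 11/((2*1*3)) - 12*1/6 = 11/6 - 2 = -1/6 ≈ -0.16667)
((25 + 4)/(w + 9))*(-1 + 4) = ((25 + 4)/(-1/6 + 9))*(-1 + 4) = (29/(53/6))*3 = (29*(6/53))*3 = (174/53)*3 = 522/53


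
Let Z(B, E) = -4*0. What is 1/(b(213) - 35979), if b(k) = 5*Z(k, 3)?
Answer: -1/35979 ≈ -2.7794e-5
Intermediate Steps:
Z(B, E) = 0
b(k) = 0 (b(k) = 5*0 = 0)
1/(b(213) - 35979) = 1/(0 - 35979) = 1/(-35979) = -1/35979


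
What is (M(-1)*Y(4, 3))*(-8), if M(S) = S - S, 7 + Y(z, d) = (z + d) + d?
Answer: 0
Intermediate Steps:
Y(z, d) = -7 + z + 2*d (Y(z, d) = -7 + ((z + d) + d) = -7 + ((d + z) + d) = -7 + (z + 2*d) = -7 + z + 2*d)
M(S) = 0
(M(-1)*Y(4, 3))*(-8) = (0*(-7 + 4 + 2*3))*(-8) = (0*(-7 + 4 + 6))*(-8) = (0*3)*(-8) = 0*(-8) = 0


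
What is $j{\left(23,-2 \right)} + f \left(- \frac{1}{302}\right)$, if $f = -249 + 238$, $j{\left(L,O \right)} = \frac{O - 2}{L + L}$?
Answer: $- \frac{351}{6946} \approx -0.050533$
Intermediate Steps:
$j{\left(L,O \right)} = \frac{-2 + O}{2 L}$
$f = -11$
$j{\left(23,-2 \right)} + f \left(- \frac{1}{302}\right) = \frac{-2 - 2}{2 \cdot 23} - 11 \left(- \frac{1}{302}\right) = \frac{1}{2} \cdot \frac{1}{23} \left(-4\right) - 11 \left(\left(-1\right) \frac{1}{302}\right) = - \frac{2}{23} - - \frac{11}{302} = - \frac{2}{23} + \frac{11}{302} = - \frac{351}{6946}$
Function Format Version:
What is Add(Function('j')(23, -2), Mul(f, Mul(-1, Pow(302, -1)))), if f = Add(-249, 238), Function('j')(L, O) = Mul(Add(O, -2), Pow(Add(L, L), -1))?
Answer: Rational(-351, 6946) ≈ -0.050533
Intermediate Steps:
Function('j')(L, O) = Mul(Rational(1, 2), Pow(L, -1), Add(-2, O)) (Function('j')(L, O) = Mul(Add(-2, O), Pow(Mul(2, L), -1)) = Mul(Add(-2, O), Mul(Rational(1, 2), Pow(L, -1))) = Mul(Rational(1, 2), Pow(L, -1), Add(-2, O)))
f = -11
Add(Function('j')(23, -2), Mul(f, Mul(-1, Pow(302, -1)))) = Add(Mul(Rational(1, 2), Pow(23, -1), Add(-2, -2)), Mul(-11, Mul(-1, Pow(302, -1)))) = Add(Mul(Rational(1, 2), Rational(1, 23), -4), Mul(-11, Mul(-1, Rational(1, 302)))) = Add(Rational(-2, 23), Mul(-11, Rational(-1, 302))) = Add(Rational(-2, 23), Rational(11, 302)) = Rational(-351, 6946)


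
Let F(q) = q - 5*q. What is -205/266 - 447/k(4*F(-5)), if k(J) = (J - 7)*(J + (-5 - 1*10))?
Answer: -1091627/1262170 ≈ -0.86488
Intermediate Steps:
F(q) = -4*q
k(J) = (-15 + J)*(-7 + J) (k(J) = (-7 + J)*(J + (-5 - 10)) = (-7 + J)*(J - 15) = (-7 + J)*(-15 + J) = (-15 + J)*(-7 + J))
-205/266 - 447/k(4*F(-5)) = -205/266 - 447/(105 + (4*(-4*(-5)))**2 - 88*(-4*(-5))) = -205*1/266 - 447/(105 + (4*20)**2 - 88*20) = -205/266 - 447/(105 + 80**2 - 22*80) = -205/266 - 447/(105 + 6400 - 1760) = -205/266 - 447/4745 = -1091627/1262170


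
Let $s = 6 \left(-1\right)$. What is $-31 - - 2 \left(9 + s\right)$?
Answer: $-25$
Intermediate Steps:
$s = -6$
$-31 - - 2 \left(9 + s\right) = -31 - - 2 \left(9 - 6\right) = -31 - \left(-2\right) 3 = -31 - -6 = -31 + 6 = -25$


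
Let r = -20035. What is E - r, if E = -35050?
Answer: -15015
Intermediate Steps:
E - r = -35050 - 1*(-20035) = -35050 + 20035 = -15015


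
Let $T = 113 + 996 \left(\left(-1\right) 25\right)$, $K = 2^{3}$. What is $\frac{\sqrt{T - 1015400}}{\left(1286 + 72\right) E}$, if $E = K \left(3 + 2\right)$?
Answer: $\frac{i \sqrt{1040187}}{54320} \approx 0.018776 i$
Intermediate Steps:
$K = 8$
$T = -24787$ ($T = 113 + 996 \left(-25\right) = 113 - 24900 = -24787$)
$E = 40$ ($E = 8 \left(3 + 2\right) = 8 \cdot 5 = 40$)
$\frac{\sqrt{T - 1015400}}{\left(1286 + 72\right) E} = \frac{\sqrt{-24787 - 1015400}}{\left(1286 + 72\right) 40} = \frac{\sqrt{-1040187}}{1358 \cdot 40} = \frac{i \sqrt{1040187}}{54320}$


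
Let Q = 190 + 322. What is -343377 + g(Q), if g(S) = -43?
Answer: -343420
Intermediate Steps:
Q = 512
-343377 + g(Q) = -343377 - 43 = -343420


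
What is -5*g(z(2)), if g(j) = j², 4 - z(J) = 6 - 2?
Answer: 0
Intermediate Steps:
z(J) = 0 (z(J) = 4 - (6 - 2) = 4 - 1*4 = 4 - 4 = 0)
-5*g(z(2)) = -5*0² = -5*0 = 0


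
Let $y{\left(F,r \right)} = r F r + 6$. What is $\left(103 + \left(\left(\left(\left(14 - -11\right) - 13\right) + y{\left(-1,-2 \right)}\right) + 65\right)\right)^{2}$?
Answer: $33124$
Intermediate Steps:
$y{\left(F,r \right)} = 6 + F r^{2}$ ($y{\left(F,r \right)} = F r r + 6 = F r^{2} + 6 = 6 + F r^{2}$)
$\left(103 + \left(\left(\left(\left(14 - -11\right) - 13\right) + y{\left(-1,-2 \right)}\right) + 65\right)\right)^{2} = \left(103 + \left(\left(\left(\left(14 - -11\right) - 13\right) + \left(6 - \left(-2\right)^{2}\right)\right) + 65\right)\right)^{2} = \left(103 + \left(\left(\left(\left(14 + 11\right) - 13\right) + \left(6 - 4\right)\right) + 65\right)\right)^{2} = \left(103 + \left(\left(\left(25 - 13\right) + \left(6 - 4\right)\right) + 65\right)\right)^{2} = \left(103 + \left(\left(12 + 2\right) + 65\right)\right)^{2} = \left(103 + \left(14 + 65\right)\right)^{2} = \left(103 + 79\right)^{2} = 182^{2} = 33124$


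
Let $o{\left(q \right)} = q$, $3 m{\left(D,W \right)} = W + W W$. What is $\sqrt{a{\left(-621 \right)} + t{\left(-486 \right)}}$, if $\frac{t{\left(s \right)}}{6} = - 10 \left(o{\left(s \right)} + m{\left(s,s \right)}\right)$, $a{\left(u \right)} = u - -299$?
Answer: $11 i \sqrt{38722} \approx 2164.6 i$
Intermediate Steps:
$m{\left(D,W \right)} = \frac{W}{3} + \frac{W^{2}}{3}$ ($m{\left(D,W \right)} = \frac{W + W W}{3} = \frac{W + W^{2}}{3} = \frac{W}{3} + \frac{W^{2}}{3}$)
$a{\left(u \right)} = 299 + u$ ($a{\left(u \right)} = u + 299 = 299 + u$)
$t{\left(s \right)} = - 60 s - 20 s \left(1 + s\right)$ ($t{\left(s \right)} = 6 \left(- 10 \left(s + \frac{s \left(1 + s\right)}{3}\right)\right) = 6 \left(- 10 s - \frac{10 s \left(1 + s\right)}{3}\right) = - 60 s - 20 s \left(1 + s\right)$)
$\sqrt{a{\left(-621 \right)} + t{\left(-486 \right)}} = \sqrt{\left(299 - 621\right) + 20 \left(-486\right) \left(-4 - -486\right)} = \sqrt{-322 + 20 \left(-486\right) \left(-4 + 486\right)} = \sqrt{-322 + 20 \left(-486\right) 482} = \sqrt{-322 - 4685040} = \sqrt{-4685362} = 11 i \sqrt{38722}$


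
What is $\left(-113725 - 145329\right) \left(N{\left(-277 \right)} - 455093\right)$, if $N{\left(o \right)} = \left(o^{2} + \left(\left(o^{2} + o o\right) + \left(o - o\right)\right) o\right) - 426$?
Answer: $11109959783424$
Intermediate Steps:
$N{\left(o \right)} = -426 + o^{2} + 2 o^{3}$ ($N{\left(o \right)} = \left(o^{2} + \left(\left(o^{2} + o^{2}\right) + 0\right) o\right) - 426 = \left(o^{2} + \left(2 o^{2} + 0\right) o\right) - 426 = \left(o^{2} + 2 o^{2} o\right) - 426 = \left(o^{2} + 2 o^{3}\right) - 426 = -426 + o^{2} + 2 o^{3}$)
$\left(-113725 - 145329\right) \left(N{\left(-277 \right)} - 455093\right) = \left(-113725 - 145329\right) \left(\left(-426 + \left(-277\right)^{2} + 2 \left(-277\right)^{3}\right) - 455093\right) = - 259054 \left(\left(-426 + 76729 + 2 \left(-21253933\right)\right) - 455093\right) = - 259054 \left(\left(-426 + 76729 - 42507866\right) - 455093\right) = - 259054 \left(-42431563 - 455093\right) = \left(-259054\right) \left(-42886656\right) = 11109959783424$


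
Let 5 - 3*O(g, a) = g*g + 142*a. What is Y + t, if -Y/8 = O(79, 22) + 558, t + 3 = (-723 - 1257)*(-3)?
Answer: 26433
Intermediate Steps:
O(g, a) = 5/3 - 142*a/3 - g**2/3 (O(g, a) = 5/3 - (g*g + 142*a)/3 = 5/3 - (g**2 + 142*a)/3 = 5/3 + (-142*a/3 - g**2/3) = 5/3 - 142*a/3 - g**2/3)
t = 5937 (t = -3 + (-723 - 1257)*(-3) = -3 - 1980*(-3) = -3 + 5940 = 5937)
Y = 20496 (Y = -8*((5/3 - 142/3*22 - 1/3*79**2) + 558) = -8*((5/3 - 3124/3 - 1/3*6241) + 558) = -8*((5/3 - 3124/3 - 6241/3) + 558) = -8*(-3120 + 558) = -8*(-2562) = 20496)
Y + t = 20496 + 5937 = 26433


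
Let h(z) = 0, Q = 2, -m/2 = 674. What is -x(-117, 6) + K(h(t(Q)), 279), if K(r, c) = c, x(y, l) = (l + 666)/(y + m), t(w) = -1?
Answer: 409407/1465 ≈ 279.46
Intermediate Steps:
m = -1348 (m = -2*674 = -1348)
x(y, l) = (666 + l)/(-1348 + y) (x(y, l) = (l + 666)/(y - 1348) = (666 + l)/(-1348 + y))
-x(-117, 6) + K(h(t(Q)), 279) = -(666 + 6)/(-1348 - 117) + 279 = -672/(-1465) + 279 = -(-1)*672/1465 + 279 = -1*(-672/1465) + 279 = 672/1465 + 279 = 409407/1465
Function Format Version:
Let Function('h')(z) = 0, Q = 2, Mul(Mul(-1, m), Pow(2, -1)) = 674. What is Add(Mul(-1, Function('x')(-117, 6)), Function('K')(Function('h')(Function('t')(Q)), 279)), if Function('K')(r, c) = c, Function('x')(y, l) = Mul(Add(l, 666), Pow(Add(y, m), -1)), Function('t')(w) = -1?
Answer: Rational(409407, 1465) ≈ 279.46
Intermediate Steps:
m = -1348 (m = Mul(-2, 674) = -1348)
Function('x')(y, l) = Mul(Pow(Add(-1348, y), -1), Add(666, l)) (Function('x')(y, l) = Mul(Add(l, 666), Pow(Add(y, -1348), -1)) = Mul(Add(666, l), Pow(Add(-1348, y), -1)) = Mul(Pow(Add(-1348, y), -1), Add(666, l)))
Add(Mul(-1, Function('x')(-117, 6)), Function('K')(Function('h')(Function('t')(Q)), 279)) = Add(Mul(-1, Mul(Pow(Add(-1348, -117), -1), Add(666, 6))), 279) = Add(Mul(-1, Mul(Pow(-1465, -1), 672)), 279) = Add(Mul(-1, Mul(Rational(-1, 1465), 672)), 279) = Add(Mul(-1, Rational(-672, 1465)), 279) = Add(Rational(672, 1465), 279) = Rational(409407, 1465)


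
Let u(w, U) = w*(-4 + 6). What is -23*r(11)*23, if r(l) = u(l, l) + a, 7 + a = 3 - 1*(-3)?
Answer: -11109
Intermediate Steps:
a = -1 (a = -7 + (3 - 1*(-3)) = -7 + (3 + 3) = -7 + 6 = -1)
u(w, U) = 2*w (u(w, U) = w*2 = 2*w)
r(l) = -1 + 2*l (r(l) = 2*l - 1 = -1 + 2*l)
-23*r(11)*23 = -23*(-1 + 2*11)*23 = -23*(-1 + 22)*23 = -23*21*23 = -483*23 = -11109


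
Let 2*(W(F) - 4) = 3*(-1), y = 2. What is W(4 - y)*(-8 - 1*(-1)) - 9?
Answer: -53/2 ≈ -26.500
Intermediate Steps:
W(F) = 5/2 (W(F) = 4 + (3*(-1))/2 = 4 + (½)*(-3) = 4 - 3/2 = 5/2)
W(4 - y)*(-8 - 1*(-1)) - 9 = 5*(-8 - 1*(-1))/2 - 9 = 5*(-8 + 1)/2 - 9 = (5/2)*(-7) - 9 = -35/2 - 9 = -53/2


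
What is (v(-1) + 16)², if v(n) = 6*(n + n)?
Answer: 16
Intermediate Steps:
v(n) = 12*n (v(n) = 6*(2*n) = 12*n)
(v(-1) + 16)² = (12*(-1) + 16)² = (-12 + 16)² = 4² = 16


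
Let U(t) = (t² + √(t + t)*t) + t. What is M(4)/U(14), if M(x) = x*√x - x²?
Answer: -60/1379 + 8*√7/1379 ≈ -0.028161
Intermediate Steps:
M(x) = x^(3/2) - x²
U(t) = t + t² + √2*t^(3/2) (U(t) = (t² + √(2*t)*t) + t = (t² + (√2*√t)*t) + t = (t² + √2*t^(3/2)) + t = t + t² + √2*t^(3/2))
M(4)/U(14) = (4^(3/2) - 1*4²)/(14 + 14² + √2*14^(3/2)) = (8 - 1*16)/(14 + 196 + √2*(14*√14)) = (8 - 16)/(14 + 196 + 28*√7) = -8/(210 + 28*√7)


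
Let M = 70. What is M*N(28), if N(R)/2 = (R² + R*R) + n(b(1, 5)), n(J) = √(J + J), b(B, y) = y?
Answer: 219520 + 140*√10 ≈ 2.1996e+5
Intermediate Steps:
n(J) = √2*√J (n(J) = √(2*J) = √2*√J)
N(R) = 2*√10 + 4*R² (N(R) = 2*((R² + R*R) + √2*√5) = 2*((R² + R²) + √10) = 2*(2*R² + √10) = 2*(√10 + 2*R²) = 2*√10 + 4*R²)
M*N(28) = 70*(2*√10 + 4*28²) = 70*(2*√10 + 4*784) = 70*(2*√10 + 3136) = 70*(3136 + 2*√10) = 219520 + 140*√10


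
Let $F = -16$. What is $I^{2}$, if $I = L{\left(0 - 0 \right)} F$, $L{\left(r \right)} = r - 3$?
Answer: $2304$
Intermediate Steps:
$L{\left(r \right)} = -3 + r$ ($L{\left(r \right)} = r - 3 = -3 + r$)
$I = 48$ ($I = \left(-3 + \left(0 - 0\right)\right) \left(-16\right) = \left(-3 + \left(0 + 0\right)\right) \left(-16\right) = \left(-3 + 0\right) \left(-16\right) = \left(-3\right) \left(-16\right) = 48$)
$I^{2} = 48^{2} = 2304$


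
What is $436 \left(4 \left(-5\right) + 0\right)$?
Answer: $-8720$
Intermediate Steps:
$436 \left(4 \left(-5\right) + 0\right) = 436 \left(-20 + 0\right) = 436 \left(-20\right) = -8720$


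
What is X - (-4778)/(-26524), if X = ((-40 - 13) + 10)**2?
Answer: 24519049/13262 ≈ 1848.8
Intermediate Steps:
X = 1849 (X = (-53 + 10)**2 = (-43)**2 = 1849)
X - (-4778)/(-26524) = 1849 - (-4778)/(-26524) = 1849 - (-4778)*(-1)/26524 = 1849 - 1*2389/13262 = 1849 - 2389/13262 = 24519049/13262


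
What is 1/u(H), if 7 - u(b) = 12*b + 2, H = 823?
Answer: -1/9871 ≈ -0.00010131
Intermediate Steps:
u(b) = 5 - 12*b (u(b) = 7 - (12*b + 2) = 7 - (2 + 12*b) = 7 + (-2 - 12*b) = 5 - 12*b)
1/u(H) = 1/(5 - 12*823) = 1/(5 - 9876) = 1/(-9871) = -1/9871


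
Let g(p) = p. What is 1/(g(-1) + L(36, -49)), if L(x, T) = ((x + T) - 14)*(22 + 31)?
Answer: -1/1432 ≈ -0.00069832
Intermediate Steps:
L(x, T) = -742 + 53*T + 53*x (L(x, T) = ((T + x) - 14)*53 = (-14 + T + x)*53 = -742 + 53*T + 53*x)
1/(g(-1) + L(36, -49)) = 1/(-1 + (-742 + 53*(-49) + 53*36)) = 1/(-1 + (-742 - 2597 + 1908)) = 1/(-1 - 1431) = 1/(-1432) = -1/1432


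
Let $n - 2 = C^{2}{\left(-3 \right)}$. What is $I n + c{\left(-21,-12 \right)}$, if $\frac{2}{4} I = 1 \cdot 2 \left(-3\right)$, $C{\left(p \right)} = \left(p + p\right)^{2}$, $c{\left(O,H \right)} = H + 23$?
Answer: $-15565$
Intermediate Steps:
$c{\left(O,H \right)} = 23 + H$
$C{\left(p \right)} = 4 p^{2}$ ($C{\left(p \right)} = \left(2 p\right)^{2} = 4 p^{2}$)
$I = -12$ ($I = 2 \cdot 1 \cdot 2 \left(-3\right) = 2 \cdot 2 \left(-3\right) = 2 \left(-6\right) = -12$)
$n = 1298$ ($n = 2 + \left(4 \left(-3\right)^{2}\right)^{2} = 2 + \left(4 \cdot 9\right)^{2} = 2 + 36^{2} = 2 + 1296 = 1298$)
$I n + c{\left(-21,-12 \right)} = \left(-12\right) 1298 + \left(23 - 12\right) = -15576 + 11 = -15565$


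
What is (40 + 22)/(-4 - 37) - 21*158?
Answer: -136100/41 ≈ -3319.5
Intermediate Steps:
(40 + 22)/(-4 - 37) - 21*158 = 62/(-41) - 3318 = 62*(-1/41) - 3318 = -62/41 - 3318 = -136100/41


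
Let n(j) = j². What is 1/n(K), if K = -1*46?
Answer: 1/2116 ≈ 0.00047259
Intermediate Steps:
K = -46
1/n(K) = 1/((-46)²) = 1/2116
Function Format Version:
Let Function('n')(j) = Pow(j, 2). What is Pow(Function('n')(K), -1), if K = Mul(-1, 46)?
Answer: Rational(1, 2116) ≈ 0.00047259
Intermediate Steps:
K = -46
Pow(Function('n')(K), -1) = Pow(Pow(-46, 2), -1) = Pow(2116, -1) = Rational(1, 2116)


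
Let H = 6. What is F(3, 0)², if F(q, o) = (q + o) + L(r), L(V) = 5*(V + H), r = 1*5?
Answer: 3364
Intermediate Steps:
r = 5
L(V) = 30 + 5*V (L(V) = 5*(V + 6) = 5*(6 + V) = 30 + 5*V)
F(q, o) = 55 + o + q (F(q, o) = (q + o) + (30 + 5*5) = (o + q) + (30 + 25) = (o + q) + 55 = 55 + o + q)
F(3, 0)² = (55 + 0 + 3)² = 58² = 3364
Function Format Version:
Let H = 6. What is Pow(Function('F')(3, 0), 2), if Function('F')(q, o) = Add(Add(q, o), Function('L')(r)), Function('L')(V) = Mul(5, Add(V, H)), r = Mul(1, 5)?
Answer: 3364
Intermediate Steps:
r = 5
Function('L')(V) = Add(30, Mul(5, V)) (Function('L')(V) = Mul(5, Add(V, 6)) = Mul(5, Add(6, V)) = Add(30, Mul(5, V)))
Function('F')(q, o) = Add(55, o, q) (Function('F')(q, o) = Add(Add(q, o), Add(30, Mul(5, 5))) = Add(Add(o, q), Add(30, 25)) = Add(Add(o, q), 55) = Add(55, o, q))
Pow(Function('F')(3, 0), 2) = Pow(Add(55, 0, 3), 2) = Pow(58, 2) = 3364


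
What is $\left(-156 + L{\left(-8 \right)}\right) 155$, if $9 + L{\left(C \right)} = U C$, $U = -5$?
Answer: $-19375$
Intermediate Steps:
$L{\left(C \right)} = -9 - 5 C$
$\left(-156 + L{\left(-8 \right)}\right) 155 = \left(-156 - -31\right) 155 = \left(-156 + \left(-9 + 40\right)\right) 155 = \left(-156 + 31\right) 155 = \left(-125\right) 155 = -19375$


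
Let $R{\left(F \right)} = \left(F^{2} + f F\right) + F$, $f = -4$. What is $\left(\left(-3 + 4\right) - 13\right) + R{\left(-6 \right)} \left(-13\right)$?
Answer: $-714$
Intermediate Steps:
$R{\left(F \right)} = F^{2} - 3 F$ ($R{\left(F \right)} = \left(F^{2} - 4 F\right) + F = F^{2} - 3 F$)
$\left(\left(-3 + 4\right) - 13\right) + R{\left(-6 \right)} \left(-13\right) = \left(\left(-3 + 4\right) - 13\right) + - 6 \left(-3 - 6\right) \left(-13\right) = \left(1 - 13\right) + \left(-6\right) \left(-9\right) \left(-13\right) = -12 + 54 \left(-13\right) = -12 - 702 = -714$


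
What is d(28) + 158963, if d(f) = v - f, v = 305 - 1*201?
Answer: 159039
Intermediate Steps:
v = 104 (v = 305 - 201 = 104)
d(f) = 104 - f
d(28) + 158963 = (104 - 1*28) + 158963 = (104 - 28) + 158963 = 76 + 158963 = 159039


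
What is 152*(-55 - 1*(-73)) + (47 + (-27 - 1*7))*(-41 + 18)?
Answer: 2437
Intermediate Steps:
152*(-55 - 1*(-73)) + (47 + (-27 - 1*7))*(-41 + 18) = 152*(-55 + 73) + (47 + (-27 - 7))*(-23) = 152*18 + (47 - 34)*(-23) = 2736 + 13*(-23) = 2736 - 299 = 2437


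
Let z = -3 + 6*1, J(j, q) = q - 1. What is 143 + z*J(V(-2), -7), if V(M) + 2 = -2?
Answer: 119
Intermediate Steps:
V(M) = -4 (V(M) = -2 - 2 = -4)
J(j, q) = -1 + q
z = 3 (z = -3 + 6 = 3)
143 + z*J(V(-2), -7) = 143 + 3*(-1 - 7) = 143 + 3*(-8) = 143 - 24 = 119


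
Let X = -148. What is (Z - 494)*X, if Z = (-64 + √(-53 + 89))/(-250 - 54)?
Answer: 2777183/38 ≈ 73084.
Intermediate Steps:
Z = 29/152 (Z = (-64 + √36)/(-304) = (-64 + 6)*(-1/304) = -58*(-1/304) = 29/152 ≈ 0.19079)
(Z - 494)*X = (29/152 - 494)*(-148) = -75059/152*(-148) = 2777183/38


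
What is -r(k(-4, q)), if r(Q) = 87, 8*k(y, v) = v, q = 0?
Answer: -87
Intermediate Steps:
k(y, v) = v/8
-r(k(-4, q)) = -1*87 = -87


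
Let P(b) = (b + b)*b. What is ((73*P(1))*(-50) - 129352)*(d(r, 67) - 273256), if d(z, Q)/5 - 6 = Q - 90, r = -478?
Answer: 37352594332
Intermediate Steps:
d(z, Q) = -420 + 5*Q (d(z, Q) = 30 + 5*(Q - 90) = 30 + 5*(-90 + Q) = 30 + (-450 + 5*Q) = -420 + 5*Q)
P(b) = 2*b² (P(b) = (2*b)*b = 2*b²)
((73*P(1))*(-50) - 129352)*(d(r, 67) - 273256) = ((73*(2*1²))*(-50) - 129352)*((-420 + 5*67) - 273256) = ((73*(2*1))*(-50) - 129352)*((-420 + 335) - 273256) = ((73*2)*(-50) - 129352)*(-85 - 273256) = (146*(-50) - 129352)*(-273341) = (-7300 - 129352)*(-273341) = -136652*(-273341) = 37352594332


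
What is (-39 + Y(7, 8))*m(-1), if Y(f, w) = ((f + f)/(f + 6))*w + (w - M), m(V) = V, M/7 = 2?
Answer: 473/13 ≈ 36.385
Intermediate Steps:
M = 14 (M = 7*2 = 14)
Y(f, w) = -14 + w + 2*f*w/(6 + f) (Y(f, w) = ((f + f)/(f + 6))*w + (w - 1*14) = ((2*f)/(6 + f))*w + (w - 14) = (2*f/(6 + f))*w + (-14 + w) = 2*f*w/(6 + f) + (-14 + w) = -14 + w + 2*f*w/(6 + f))
(-39 + Y(7, 8))*m(-1) = (-39 + (-84 - 14*7 + 6*8 + 3*7*8)/(6 + 7))*(-1) = (-39 + (-84 - 98 + 48 + 168)/13)*(-1) = (-39 + (1/13)*34)*(-1) = (-39 + 34/13)*(-1) = -473/13*(-1) = 473/13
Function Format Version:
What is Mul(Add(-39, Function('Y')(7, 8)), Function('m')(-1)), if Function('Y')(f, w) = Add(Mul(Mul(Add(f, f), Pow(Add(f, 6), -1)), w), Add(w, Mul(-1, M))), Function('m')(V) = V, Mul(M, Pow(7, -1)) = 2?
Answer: Rational(473, 13) ≈ 36.385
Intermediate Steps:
M = 14 (M = Mul(7, 2) = 14)
Function('Y')(f, w) = Add(-14, w, Mul(2, f, w, Pow(Add(6, f), -1))) (Function('Y')(f, w) = Add(Mul(Mul(Add(f, f), Pow(Add(f, 6), -1)), w), Add(w, Mul(-1, 14))) = Add(Mul(Mul(Mul(2, f), Pow(Add(6, f), -1)), w), Add(w, -14)) = Add(Mul(Mul(2, f, Pow(Add(6, f), -1)), w), Add(-14, w)) = Add(Mul(2, f, w, Pow(Add(6, f), -1)), Add(-14, w)) = Add(-14, w, Mul(2, f, w, Pow(Add(6, f), -1))))
Mul(Add(-39, Function('Y')(7, 8)), Function('m')(-1)) = Mul(Add(-39, Mul(Pow(Add(6, 7), -1), Add(-84, Mul(-14, 7), Mul(6, 8), Mul(3, 7, 8)))), -1) = Mul(Add(-39, Mul(Pow(13, -1), Add(-84, -98, 48, 168))), -1) = Mul(Add(-39, Mul(Rational(1, 13), 34)), -1) = Mul(Add(-39, Rational(34, 13)), -1) = Mul(Rational(-473, 13), -1) = Rational(473, 13)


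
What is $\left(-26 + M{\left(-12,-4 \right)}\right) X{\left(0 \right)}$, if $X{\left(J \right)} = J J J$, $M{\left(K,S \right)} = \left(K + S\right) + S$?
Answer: $0$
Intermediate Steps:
$M{\left(K,S \right)} = K + 2 S$
$X{\left(J \right)} = J^{3}$ ($X{\left(J \right)} = J^{2} J = J^{3}$)
$\left(-26 + M{\left(-12,-4 \right)}\right) X{\left(0 \right)} = \left(-26 + \left(-12 + 2 \left(-4\right)\right)\right) 0^{3} = \left(-26 - 20\right) 0 = \left(-46\right) 0 = 0$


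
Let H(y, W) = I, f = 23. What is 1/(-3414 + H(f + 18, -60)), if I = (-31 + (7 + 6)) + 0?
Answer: -1/3432 ≈ -0.00029138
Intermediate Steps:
I = -18 (I = (-31 + 13) + 0 = -18 + 0 = -18)
H(y, W) = -18
1/(-3414 + H(f + 18, -60)) = 1/(-3414 - 18) = 1/(-3432) = -1/3432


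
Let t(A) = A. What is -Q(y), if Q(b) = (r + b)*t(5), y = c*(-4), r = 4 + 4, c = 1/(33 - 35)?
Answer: -50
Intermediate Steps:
c = -½ (c = 1/(-2) = -½ ≈ -0.50000)
r = 8
y = 2 (y = -½*(-4) = 2)
Q(b) = 40 + 5*b (Q(b) = (8 + b)*5 = 40 + 5*b)
-Q(y) = -(40 + 5*2) = -(40 + 10) = -1*50 = -50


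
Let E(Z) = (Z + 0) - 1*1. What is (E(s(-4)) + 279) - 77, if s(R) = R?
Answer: 197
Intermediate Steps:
E(Z) = -1 + Z (E(Z) = Z - 1 = -1 + Z)
(E(s(-4)) + 279) - 77 = ((-1 - 4) + 279) - 77 = (-5 + 279) - 77 = 274 - 77 = 197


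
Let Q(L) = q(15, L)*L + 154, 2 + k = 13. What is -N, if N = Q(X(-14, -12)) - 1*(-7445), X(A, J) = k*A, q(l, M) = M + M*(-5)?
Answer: 87265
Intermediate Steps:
k = 11 (k = -2 + 13 = 11)
q(l, M) = -4*M (q(l, M) = M - 5*M = -4*M)
X(A, J) = 11*A
Q(L) = 154 - 4*L² (Q(L) = (-4*L)*L + 154 = -4*L² + 154 = 154 - 4*L²)
N = -87265 (N = (154 - 4*(11*(-14))²) - 1*(-7445) = (154 - 4*(-154)²) + 7445 = (154 - 4*23716) + 7445 = (154 - 94864) + 7445 = -94710 + 7445 = -87265)
-N = -1*(-87265) = 87265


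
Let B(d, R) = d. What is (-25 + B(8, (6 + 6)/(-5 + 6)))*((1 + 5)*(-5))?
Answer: 510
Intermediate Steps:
(-25 + B(8, (6 + 6)/(-5 + 6)))*((1 + 5)*(-5)) = (-25 + 8)*((1 + 5)*(-5)) = -102*(-5) = -17*(-30) = 510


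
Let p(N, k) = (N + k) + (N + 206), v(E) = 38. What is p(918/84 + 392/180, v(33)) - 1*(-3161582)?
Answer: 995983447/315 ≈ 3.1619e+6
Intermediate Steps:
p(N, k) = 206 + k + 2*N (p(N, k) = (N + k) + (206 + N) = 206 + k + 2*N)
p(918/84 + 392/180, v(33)) - 1*(-3161582) = (206 + 38 + 2*(918/84 + 392/180)) - 1*(-3161582) = (206 + 38 + 2*(918*(1/84) + 392*(1/180))) + 3161582 = (206 + 38 + 2*(153/14 + 98/45)) + 3161582 = (206 + 38 + 2*(8257/630)) + 3161582 = (206 + 38 + 8257/315) + 3161582 = 85117/315 + 3161582 = 995983447/315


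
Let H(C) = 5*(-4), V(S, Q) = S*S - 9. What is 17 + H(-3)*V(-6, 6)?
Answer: -523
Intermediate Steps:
V(S, Q) = -9 + S² (V(S, Q) = S² - 9 = -9 + S²)
H(C) = -20
17 + H(-3)*V(-6, 6) = 17 - 20*(-9 + (-6)²) = 17 - 20*(-9 + 36) = 17 - 20*27 = 17 - 540 = -523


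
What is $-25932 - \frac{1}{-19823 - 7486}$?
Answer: $- \frac{708176987}{27309} \approx -25932.0$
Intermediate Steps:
$-25932 - \frac{1}{-19823 - 7486} = -25932 - \frac{1}{-27309} = -25932 - - \frac{1}{27309} = -25932 + \frac{1}{27309} = - \frac{708176987}{27309}$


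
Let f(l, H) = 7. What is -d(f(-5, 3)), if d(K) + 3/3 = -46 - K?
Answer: 54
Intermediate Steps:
d(K) = -47 - K (d(K) = -1 + (-46 - K) = -47 - K)
-d(f(-5, 3)) = -(-47 - 1*7) = -(-47 - 7) = -1*(-54) = 54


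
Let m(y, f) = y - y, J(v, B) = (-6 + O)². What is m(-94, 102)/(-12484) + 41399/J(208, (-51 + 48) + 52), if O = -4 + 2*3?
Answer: 41399/16 ≈ 2587.4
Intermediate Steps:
O = 2 (O = -4 + 6 = 2)
J(v, B) = 16 (J(v, B) = (-6 + 2)² = (-4)² = 16)
m(y, f) = 0
m(-94, 102)/(-12484) + 41399/J(208, (-51 + 48) + 52) = 0/(-12484) + 41399/16 = 0*(-1/12484) + 41399*(1/16) = 0 + 41399/16 = 41399/16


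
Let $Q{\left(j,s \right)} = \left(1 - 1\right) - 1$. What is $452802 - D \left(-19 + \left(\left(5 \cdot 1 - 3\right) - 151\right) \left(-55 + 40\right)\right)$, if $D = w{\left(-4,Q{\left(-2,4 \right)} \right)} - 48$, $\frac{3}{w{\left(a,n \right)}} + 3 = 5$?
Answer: $555846$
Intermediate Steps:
$Q{\left(j,s \right)} = -1$ ($Q{\left(j,s \right)} = 0 - 1 = -1$)
$w{\left(a,n \right)} = \frac{3}{2}$ ($w{\left(a,n \right)} = \frac{3}{-3 + 5} = \frac{3}{2}$)
$D = - \frac{93}{2}$ ($D = \frac{3}{2} - 48 = - \frac{93}{2} \approx -46.5$)
$452802 - D \left(-19 + \left(\left(5 \cdot 1 - 3\right) - 151\right) \left(-55 + 40\right)\right) = 452802 - - \frac{93 \left(-19 + \left(\left(5 \cdot 1 - 3\right) - 151\right) \left(-55 + 40\right)\right)}{2} = 452802 - - \frac{93 \left(-19 + \left(\left(5 - 3\right) - 151\right) \left(-15\right)\right)}{2} = 452802 - - \frac{93 \left(-19 + \left(2 - 151\right) \left(-15\right)\right)}{2} = 452802 - - \frac{93 \left(-19 - -2235\right)}{2} = 452802 - - \frac{93 \left(-19 + 2235\right)}{2} = 452802 - \left(- \frac{93}{2}\right) 2216 = 452802 - -103044 = 452802 + 103044 = 555846$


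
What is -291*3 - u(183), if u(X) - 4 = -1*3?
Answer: -874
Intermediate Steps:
u(X) = 1 (u(X) = 4 - 1*3 = 4 - 3 = 1)
-291*3 - u(183) = -291*3 - 1*1 = -873 - 1 = -874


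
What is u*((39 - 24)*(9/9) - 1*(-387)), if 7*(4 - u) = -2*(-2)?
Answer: 9648/7 ≈ 1378.3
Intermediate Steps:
u = 24/7 (u = 4 - (-2)*(-2)/7 = 4 - ⅐*4 = 4 - 4/7 = 24/7 ≈ 3.4286)
u*((39 - 24)*(9/9) - 1*(-387)) = 24*((39 - 24)*(9/9) - 1*(-387))/7 = 24*(15*(9*(⅑)) + 387)/7 = 24*(15*1 + 387)/7 = 24*(15 + 387)/7 = (24/7)*402 = 9648/7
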